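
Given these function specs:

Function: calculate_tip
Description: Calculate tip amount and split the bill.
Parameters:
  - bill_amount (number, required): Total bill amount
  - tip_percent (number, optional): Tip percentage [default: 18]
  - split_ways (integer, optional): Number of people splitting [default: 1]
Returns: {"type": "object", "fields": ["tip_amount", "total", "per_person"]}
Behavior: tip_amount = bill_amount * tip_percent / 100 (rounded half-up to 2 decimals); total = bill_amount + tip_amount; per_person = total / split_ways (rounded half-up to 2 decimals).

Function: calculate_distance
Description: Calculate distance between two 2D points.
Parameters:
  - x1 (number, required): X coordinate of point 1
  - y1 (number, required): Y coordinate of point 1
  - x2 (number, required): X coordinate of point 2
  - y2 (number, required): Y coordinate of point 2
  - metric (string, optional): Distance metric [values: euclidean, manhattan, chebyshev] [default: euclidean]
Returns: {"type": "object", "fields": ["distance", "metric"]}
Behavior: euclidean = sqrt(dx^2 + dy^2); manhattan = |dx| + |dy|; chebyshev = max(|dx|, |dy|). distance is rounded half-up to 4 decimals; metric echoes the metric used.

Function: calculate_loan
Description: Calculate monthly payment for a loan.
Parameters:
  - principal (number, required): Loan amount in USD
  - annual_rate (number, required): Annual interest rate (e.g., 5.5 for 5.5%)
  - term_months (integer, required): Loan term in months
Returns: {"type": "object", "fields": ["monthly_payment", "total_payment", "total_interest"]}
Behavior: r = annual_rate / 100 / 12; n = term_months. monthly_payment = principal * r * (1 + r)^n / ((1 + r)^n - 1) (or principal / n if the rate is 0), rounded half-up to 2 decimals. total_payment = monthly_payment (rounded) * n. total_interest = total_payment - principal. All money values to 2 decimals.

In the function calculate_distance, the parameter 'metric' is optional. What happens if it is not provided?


The calculate_distance spec declares:
  - metric (string, optional): Distance metric [values: euclidean, manhattan, chebyshev] [default: euclidean]
It defaults to euclidean


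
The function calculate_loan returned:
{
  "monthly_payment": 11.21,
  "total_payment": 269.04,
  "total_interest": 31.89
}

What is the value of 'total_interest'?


31.89


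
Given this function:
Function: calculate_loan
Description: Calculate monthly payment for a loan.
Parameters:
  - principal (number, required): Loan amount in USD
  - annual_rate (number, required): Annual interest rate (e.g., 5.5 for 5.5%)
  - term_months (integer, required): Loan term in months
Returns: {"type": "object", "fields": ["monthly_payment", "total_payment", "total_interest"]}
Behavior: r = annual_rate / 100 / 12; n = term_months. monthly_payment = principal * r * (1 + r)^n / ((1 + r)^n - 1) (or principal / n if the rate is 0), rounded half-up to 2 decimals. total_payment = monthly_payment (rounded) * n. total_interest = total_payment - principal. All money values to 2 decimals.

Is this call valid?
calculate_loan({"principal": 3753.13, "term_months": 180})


Checking required parameters...
Missing required parameter: annual_rate
Invalid - missing required parameter 'annual_rate'


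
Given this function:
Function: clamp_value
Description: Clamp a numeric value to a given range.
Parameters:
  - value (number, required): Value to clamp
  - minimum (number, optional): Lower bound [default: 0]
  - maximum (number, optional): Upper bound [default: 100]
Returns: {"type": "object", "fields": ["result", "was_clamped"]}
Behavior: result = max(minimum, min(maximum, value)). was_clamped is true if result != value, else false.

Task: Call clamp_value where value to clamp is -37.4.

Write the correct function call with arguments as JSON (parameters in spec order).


Mapping each described value to its parameter name:
  'Value to clamp' -> value = -37.4
clamp_value({"value": -37.4})


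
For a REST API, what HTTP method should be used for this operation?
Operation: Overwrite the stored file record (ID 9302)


GET = read, POST = create, PUT = update/replace, DELETE = remove
This operation is an update/replace.
PUT


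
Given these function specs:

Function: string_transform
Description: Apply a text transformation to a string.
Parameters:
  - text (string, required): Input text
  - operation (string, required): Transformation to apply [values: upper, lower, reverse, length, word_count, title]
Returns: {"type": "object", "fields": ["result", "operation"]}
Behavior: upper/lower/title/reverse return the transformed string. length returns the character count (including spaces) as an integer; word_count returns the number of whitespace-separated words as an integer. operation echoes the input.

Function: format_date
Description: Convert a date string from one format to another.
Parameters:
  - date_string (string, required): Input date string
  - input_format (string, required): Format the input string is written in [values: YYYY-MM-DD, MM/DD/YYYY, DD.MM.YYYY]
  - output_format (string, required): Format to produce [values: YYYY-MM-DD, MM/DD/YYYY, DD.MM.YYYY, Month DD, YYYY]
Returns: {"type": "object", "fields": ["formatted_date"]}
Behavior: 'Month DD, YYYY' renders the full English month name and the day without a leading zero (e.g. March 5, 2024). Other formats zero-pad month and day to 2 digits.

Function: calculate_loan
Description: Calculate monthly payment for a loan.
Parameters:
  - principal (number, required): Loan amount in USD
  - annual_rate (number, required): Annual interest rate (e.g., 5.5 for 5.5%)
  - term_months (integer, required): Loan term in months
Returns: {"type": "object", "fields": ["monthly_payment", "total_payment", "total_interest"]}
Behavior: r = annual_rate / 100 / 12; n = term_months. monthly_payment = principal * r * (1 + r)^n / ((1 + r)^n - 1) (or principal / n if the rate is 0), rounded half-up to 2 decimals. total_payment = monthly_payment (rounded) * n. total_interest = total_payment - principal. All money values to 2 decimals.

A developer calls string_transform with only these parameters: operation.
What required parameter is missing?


Required parameters: text, operation
Provided: operation
Missing: text
text


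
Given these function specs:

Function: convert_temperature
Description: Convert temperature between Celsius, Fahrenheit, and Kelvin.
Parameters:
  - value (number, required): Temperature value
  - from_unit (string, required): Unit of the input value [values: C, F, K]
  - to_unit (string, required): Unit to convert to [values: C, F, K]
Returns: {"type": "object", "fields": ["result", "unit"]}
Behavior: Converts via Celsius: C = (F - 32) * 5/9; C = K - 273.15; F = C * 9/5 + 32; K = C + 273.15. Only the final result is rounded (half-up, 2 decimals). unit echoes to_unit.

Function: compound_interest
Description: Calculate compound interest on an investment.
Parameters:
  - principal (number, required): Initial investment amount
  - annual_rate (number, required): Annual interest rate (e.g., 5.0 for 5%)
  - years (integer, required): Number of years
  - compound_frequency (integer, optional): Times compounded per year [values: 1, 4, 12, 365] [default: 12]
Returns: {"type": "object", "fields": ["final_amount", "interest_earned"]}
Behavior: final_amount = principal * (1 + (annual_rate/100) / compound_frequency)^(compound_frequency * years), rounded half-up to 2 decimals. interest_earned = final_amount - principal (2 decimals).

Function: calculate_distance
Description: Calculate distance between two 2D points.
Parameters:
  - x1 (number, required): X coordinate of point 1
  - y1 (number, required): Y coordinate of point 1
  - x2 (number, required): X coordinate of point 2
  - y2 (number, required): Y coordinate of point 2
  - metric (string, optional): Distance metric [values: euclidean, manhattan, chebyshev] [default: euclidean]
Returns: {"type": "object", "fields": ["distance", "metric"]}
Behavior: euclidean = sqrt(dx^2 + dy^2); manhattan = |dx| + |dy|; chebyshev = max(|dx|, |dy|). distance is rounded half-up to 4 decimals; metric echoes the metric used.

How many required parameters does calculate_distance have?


Parameters of calculate_distance: x1 (required), y1 (required), x2 (required), y2 (required), metric (optional)
Required count:
4


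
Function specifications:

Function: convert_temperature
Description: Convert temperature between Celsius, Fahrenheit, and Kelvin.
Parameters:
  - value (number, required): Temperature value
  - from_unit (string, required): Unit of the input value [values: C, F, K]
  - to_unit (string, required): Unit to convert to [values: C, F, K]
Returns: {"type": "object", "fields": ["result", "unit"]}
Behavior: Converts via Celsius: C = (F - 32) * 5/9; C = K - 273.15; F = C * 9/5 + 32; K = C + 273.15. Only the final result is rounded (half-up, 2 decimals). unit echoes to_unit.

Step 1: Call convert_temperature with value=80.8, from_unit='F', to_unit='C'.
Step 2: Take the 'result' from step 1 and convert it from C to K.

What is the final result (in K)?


Step 1: convert_temperature(value=80.8, from_unit=F, to_unit=C)
  To C: (80.8 - 32) * 5/9 = 27.111111
  Target is C: 27.111111
  Round to 2 decimals: 27.11
  -> result = 27.11 C
Step 2: convert_temperature(value=27.11, from_unit=C, to_unit=K)
  Input already in C: 27.11
  To K: 27.11 + 273.15 = 300.26
  Round to 2 decimals: 300.26
  -> result = 300.26 K
300.26 K


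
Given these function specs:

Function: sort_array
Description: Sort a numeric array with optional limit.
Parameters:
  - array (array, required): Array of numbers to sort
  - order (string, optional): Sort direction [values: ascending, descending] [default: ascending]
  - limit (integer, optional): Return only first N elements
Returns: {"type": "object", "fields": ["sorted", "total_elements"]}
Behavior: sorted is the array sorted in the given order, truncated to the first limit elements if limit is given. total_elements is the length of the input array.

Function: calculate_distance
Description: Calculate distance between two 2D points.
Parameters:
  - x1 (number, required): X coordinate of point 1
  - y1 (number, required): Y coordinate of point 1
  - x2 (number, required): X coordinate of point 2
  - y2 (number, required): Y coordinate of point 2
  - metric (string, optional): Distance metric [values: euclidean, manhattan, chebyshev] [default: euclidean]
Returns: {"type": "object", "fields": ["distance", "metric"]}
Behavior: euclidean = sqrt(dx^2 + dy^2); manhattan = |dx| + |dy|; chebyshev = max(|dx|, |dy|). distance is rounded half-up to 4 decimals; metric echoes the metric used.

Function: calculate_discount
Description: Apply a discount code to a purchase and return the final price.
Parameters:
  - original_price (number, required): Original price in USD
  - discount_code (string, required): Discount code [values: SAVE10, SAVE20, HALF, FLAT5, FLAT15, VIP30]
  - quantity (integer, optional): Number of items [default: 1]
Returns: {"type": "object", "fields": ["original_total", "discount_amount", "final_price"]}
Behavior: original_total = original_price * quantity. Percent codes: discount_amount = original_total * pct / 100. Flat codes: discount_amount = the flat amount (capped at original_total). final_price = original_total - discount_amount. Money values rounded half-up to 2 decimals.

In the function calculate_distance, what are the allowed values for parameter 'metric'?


The calculate_distance spec declares:
  - metric (string, optional): Distance metric [values: euclidean, manhattan, chebyshev] [default: euclidean]
Allowed values:
euclidean, manhattan, chebyshev


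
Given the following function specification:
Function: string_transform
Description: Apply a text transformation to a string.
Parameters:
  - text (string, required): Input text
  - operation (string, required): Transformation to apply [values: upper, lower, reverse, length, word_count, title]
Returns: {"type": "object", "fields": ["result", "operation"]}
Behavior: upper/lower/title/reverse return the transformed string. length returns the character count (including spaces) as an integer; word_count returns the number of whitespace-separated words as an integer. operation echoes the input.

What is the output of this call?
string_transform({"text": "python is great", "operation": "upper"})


upper('python is great') = 'PYTHON IS GREAT'
Output:
{"result": "PYTHON IS GREAT", "operation": "upper"}


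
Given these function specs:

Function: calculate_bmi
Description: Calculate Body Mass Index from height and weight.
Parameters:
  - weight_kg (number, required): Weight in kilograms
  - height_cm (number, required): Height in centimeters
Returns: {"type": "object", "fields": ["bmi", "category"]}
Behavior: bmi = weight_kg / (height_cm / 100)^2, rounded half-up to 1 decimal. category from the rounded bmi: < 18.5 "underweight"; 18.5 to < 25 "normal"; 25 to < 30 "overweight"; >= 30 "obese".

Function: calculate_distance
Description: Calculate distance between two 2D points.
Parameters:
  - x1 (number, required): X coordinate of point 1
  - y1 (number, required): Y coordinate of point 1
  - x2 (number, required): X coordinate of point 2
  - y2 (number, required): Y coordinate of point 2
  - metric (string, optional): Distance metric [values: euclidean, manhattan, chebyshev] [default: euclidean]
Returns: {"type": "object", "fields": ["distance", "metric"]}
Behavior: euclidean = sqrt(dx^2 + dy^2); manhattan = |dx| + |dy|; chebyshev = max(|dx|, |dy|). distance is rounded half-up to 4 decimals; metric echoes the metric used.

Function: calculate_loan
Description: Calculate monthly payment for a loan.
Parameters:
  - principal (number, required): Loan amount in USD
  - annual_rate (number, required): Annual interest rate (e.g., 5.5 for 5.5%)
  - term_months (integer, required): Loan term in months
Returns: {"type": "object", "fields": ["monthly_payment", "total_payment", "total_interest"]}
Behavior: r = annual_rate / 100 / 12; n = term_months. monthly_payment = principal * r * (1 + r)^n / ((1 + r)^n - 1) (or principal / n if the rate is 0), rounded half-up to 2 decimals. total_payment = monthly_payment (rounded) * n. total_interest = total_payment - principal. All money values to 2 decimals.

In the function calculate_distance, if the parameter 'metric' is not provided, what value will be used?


The calculate_distance spec declares:
  - metric (string, optional): Distance metric [values: euclidean, manhattan, chebyshev] [default: euclidean]
Default:
euclidean


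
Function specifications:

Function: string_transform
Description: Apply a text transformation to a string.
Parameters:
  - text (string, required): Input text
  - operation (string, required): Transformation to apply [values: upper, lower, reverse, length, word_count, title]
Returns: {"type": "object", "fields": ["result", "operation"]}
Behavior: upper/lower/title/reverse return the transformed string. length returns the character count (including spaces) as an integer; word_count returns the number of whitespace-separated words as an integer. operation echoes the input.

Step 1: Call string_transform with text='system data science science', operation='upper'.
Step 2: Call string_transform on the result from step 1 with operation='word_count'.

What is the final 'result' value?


Step 1: string_transform(text='system data science science', operation='upper')
  -> result = 'SYSTEM DATA SCIENCE SCIENCE'
Step 2: string_transform(text='SYSTEM DATA SCIENCE SCIENCE', operation='word_count')
  words: SYSTEM, DATA, SCIENCE, SCIENCE -> 4
  -> result = 4
4


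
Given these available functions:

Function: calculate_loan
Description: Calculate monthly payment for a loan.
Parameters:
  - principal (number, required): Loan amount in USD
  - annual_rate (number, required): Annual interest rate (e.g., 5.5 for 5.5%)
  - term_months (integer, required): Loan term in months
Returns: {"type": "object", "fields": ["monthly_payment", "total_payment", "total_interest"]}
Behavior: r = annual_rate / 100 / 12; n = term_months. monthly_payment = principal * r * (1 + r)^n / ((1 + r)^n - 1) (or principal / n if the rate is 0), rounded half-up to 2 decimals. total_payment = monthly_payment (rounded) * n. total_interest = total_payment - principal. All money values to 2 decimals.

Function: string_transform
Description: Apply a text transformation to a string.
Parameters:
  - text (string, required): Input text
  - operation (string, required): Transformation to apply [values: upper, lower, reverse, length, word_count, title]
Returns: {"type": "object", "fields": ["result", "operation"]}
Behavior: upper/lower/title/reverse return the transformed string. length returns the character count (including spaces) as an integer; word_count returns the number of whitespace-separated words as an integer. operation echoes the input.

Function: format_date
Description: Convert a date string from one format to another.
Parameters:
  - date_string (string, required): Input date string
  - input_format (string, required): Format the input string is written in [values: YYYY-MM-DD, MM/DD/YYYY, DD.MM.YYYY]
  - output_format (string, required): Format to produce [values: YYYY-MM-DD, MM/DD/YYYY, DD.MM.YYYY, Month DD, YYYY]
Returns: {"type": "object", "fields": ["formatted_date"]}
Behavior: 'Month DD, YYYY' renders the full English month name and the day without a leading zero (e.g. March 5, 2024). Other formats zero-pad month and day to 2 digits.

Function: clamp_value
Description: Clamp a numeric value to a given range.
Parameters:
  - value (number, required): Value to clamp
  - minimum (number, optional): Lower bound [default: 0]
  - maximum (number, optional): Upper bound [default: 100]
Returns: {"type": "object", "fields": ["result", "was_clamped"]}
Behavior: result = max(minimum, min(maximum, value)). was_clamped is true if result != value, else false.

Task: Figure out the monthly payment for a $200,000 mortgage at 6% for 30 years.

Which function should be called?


The task needs a function whose description is: Calculate monthly payment for a loan.
calculate_loan


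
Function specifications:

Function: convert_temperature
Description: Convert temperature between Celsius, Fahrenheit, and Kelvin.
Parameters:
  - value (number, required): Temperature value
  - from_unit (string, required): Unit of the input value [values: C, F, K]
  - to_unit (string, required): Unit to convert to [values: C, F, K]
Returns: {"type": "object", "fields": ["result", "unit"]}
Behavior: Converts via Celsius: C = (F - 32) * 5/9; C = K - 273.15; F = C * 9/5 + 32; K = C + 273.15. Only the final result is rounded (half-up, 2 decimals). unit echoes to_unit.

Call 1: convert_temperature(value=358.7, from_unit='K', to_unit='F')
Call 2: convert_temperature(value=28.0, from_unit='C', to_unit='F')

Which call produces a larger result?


Call 1:
  To C: 358.7 - 273.15 = 85.55
  To F: 85.55 * 9/5 + 32 = 185.99
  Round to 2 decimals: 185.99
  -> 185.99 F
Call 2:
  Input already in C: 28
  To F: 28 * 9/5 + 32 = 82.4
  Round to 2 decimals: 82.4
  -> 82.4 F
Call 1 (185.99 F)


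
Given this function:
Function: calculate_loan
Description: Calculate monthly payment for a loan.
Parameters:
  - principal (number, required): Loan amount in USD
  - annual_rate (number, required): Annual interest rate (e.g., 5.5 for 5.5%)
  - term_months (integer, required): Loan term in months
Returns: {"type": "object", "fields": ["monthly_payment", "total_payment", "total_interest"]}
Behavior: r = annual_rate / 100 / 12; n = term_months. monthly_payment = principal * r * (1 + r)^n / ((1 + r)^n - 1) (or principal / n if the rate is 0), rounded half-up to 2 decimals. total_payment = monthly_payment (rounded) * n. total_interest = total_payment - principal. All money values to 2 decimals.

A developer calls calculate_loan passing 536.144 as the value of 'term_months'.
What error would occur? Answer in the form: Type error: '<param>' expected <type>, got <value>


Spec: 'term_months' is declared as integer; 536.144 is a non-integer number.
Type error: 'term_months' expected integer, got 536.144


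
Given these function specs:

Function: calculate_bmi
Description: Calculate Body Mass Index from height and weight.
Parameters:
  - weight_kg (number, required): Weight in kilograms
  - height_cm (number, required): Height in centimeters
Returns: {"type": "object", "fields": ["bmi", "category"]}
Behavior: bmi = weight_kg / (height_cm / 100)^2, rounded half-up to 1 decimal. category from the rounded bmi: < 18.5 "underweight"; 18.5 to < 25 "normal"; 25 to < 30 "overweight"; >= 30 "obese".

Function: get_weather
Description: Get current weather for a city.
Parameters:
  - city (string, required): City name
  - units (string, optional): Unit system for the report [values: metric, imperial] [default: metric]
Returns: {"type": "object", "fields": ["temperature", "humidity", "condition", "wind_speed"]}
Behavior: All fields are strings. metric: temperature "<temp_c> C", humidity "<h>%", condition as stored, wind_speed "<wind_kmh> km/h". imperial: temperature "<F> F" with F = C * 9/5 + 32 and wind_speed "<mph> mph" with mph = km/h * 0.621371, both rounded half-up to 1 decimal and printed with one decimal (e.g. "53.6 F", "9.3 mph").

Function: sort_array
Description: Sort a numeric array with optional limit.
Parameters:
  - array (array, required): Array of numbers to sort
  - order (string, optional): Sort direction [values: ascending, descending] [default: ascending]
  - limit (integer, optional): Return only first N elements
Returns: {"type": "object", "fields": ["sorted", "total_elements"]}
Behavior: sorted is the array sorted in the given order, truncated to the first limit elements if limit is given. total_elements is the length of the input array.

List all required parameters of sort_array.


Parameters of sort_array and their required/optional flag:
  array: required
  order: optional
  limit: optional
array


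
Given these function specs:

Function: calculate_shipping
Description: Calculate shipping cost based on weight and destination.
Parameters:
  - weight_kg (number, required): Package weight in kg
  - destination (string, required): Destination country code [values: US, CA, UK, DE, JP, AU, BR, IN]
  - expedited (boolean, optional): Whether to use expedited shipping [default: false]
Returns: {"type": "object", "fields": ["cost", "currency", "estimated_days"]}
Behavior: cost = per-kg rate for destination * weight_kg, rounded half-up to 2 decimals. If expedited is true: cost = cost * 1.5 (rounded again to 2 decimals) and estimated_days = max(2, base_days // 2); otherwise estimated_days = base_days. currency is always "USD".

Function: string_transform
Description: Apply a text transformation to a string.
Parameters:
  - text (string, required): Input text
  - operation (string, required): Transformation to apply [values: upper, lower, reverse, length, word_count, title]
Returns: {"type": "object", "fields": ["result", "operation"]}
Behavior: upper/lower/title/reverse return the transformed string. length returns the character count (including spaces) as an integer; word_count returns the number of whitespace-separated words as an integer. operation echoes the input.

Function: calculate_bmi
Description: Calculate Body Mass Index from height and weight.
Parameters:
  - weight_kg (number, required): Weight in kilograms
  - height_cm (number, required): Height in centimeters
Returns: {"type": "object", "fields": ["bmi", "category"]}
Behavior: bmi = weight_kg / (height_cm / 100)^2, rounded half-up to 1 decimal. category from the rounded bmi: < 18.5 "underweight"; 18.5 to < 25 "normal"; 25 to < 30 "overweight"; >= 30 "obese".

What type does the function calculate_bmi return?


The calculate_bmi spec declares Returns: {"type": "object", "fields": ["bmi", "category"]}
Type:
object


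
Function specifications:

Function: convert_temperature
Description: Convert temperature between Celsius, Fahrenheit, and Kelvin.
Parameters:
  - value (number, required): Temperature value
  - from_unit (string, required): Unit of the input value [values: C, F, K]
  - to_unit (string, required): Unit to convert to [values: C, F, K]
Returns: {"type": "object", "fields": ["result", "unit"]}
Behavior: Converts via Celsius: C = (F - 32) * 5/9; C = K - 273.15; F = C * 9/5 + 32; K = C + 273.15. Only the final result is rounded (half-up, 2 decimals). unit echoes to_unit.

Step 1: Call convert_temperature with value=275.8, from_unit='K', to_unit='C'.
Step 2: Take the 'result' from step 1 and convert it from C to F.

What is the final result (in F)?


Step 1: convert_temperature(value=275.8, from_unit=K, to_unit=C)
  To C: 275.8 - 273.15 = 2.65
  Target is C: 2.65
  Round to 2 decimals: 2.65
  -> result = 2.65 C
Step 2: convert_temperature(value=2.65, from_unit=C, to_unit=F)
  Input already in C: 2.65
  To F: 2.65 * 9/5 + 32 = 36.77
  Round to 2 decimals: 36.77
  -> result = 36.77 F
36.77 F


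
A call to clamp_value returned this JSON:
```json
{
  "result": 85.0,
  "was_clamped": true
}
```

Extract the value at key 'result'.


85.0


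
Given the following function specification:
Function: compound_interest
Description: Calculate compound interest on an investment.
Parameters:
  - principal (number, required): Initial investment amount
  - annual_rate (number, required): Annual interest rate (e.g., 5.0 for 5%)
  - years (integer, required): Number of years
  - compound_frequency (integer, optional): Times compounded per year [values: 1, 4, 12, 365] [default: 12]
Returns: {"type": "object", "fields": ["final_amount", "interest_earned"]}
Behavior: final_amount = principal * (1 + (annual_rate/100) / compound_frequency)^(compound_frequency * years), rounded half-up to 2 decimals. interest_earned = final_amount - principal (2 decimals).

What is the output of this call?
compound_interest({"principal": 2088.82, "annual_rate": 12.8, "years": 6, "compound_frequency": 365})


rate per period = 12.8/100/365 = 0.000350684932 (keep full precision); periods = 365 * 6 = 2190
(1 + 0.000350684932)^2190 = 2.15516087
final_amount = 2088.82 * 2.15516087 = 4501.74312 -> 4501.74
interest_earned = 4501.74 - 2088.82 = 2412.92
Output:
{"final_amount": 4501.74, "interest_earned": 2412.92}


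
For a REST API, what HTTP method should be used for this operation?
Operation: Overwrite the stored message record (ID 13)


GET = read, POST = create, PUT = update/replace, DELETE = remove
This operation is an update/replace.
PUT


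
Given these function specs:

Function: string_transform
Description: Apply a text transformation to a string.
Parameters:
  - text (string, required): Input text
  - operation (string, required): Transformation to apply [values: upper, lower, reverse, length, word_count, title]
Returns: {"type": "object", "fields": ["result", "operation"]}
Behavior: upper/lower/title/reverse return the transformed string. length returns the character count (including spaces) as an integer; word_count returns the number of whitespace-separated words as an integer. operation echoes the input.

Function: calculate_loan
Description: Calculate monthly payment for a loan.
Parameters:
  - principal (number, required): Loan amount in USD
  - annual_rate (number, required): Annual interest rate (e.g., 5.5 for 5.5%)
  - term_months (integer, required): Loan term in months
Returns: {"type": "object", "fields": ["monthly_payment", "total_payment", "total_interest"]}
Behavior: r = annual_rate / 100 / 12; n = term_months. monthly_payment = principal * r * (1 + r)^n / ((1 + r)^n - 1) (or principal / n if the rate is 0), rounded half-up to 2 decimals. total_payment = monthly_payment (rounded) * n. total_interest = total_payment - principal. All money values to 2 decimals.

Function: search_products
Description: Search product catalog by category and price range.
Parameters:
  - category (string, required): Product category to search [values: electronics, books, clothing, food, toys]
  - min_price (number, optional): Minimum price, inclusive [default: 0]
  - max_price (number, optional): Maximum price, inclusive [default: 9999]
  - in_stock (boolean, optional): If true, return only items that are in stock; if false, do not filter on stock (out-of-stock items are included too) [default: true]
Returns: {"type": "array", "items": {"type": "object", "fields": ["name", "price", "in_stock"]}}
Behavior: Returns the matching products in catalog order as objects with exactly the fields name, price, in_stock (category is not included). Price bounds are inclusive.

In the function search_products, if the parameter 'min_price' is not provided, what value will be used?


The search_products spec declares:
  - min_price (number, optional): Minimum price, inclusive [default: 0]
Default:
0


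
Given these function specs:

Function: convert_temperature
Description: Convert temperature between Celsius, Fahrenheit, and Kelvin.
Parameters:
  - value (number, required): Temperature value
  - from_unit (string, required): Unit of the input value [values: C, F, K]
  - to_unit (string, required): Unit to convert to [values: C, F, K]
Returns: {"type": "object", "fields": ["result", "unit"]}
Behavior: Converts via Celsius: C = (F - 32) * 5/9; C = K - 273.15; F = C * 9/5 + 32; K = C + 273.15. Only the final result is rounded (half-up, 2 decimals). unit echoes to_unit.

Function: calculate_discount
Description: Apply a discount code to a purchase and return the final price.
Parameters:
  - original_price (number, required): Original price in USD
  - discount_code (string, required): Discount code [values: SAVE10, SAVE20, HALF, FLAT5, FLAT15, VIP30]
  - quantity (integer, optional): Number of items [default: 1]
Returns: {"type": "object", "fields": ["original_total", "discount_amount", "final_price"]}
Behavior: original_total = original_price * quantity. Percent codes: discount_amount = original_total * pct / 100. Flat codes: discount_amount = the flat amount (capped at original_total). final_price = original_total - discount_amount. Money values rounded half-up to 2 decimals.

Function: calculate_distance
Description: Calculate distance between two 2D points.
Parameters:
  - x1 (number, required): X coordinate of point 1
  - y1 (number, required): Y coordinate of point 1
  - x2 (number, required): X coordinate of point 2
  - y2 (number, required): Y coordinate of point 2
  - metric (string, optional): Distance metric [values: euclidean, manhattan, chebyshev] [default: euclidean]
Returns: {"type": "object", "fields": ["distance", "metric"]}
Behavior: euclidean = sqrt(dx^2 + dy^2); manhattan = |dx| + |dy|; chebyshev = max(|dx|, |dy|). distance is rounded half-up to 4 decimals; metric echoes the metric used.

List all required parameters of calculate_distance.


Parameters of calculate_distance and their required/optional flag:
  x1: required
  y1: required
  x2: required
  y2: required
  metric: optional
x1, x2, y1, y2


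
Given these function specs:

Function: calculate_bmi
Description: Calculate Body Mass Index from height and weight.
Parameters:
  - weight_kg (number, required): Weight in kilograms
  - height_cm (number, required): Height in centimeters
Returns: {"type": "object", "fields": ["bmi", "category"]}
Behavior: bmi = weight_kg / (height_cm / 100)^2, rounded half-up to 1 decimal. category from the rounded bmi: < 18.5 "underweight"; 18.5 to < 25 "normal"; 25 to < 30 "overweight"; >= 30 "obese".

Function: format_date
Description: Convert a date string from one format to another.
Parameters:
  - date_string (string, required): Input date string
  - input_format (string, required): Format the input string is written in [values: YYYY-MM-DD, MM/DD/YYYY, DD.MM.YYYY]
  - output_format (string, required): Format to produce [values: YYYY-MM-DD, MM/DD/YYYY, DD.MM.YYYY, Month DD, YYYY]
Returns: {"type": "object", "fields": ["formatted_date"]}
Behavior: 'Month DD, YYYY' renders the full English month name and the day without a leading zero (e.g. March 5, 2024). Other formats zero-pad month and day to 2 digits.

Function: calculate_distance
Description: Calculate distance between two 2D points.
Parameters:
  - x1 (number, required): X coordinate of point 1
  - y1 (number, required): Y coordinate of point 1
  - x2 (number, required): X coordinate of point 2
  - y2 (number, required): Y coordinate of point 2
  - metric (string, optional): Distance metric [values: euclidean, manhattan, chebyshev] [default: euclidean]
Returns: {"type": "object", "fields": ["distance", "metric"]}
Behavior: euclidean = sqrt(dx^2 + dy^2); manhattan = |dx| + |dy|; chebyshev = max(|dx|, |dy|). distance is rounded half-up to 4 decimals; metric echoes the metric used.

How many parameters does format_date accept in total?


Parameters of format_date: date_string (required), input_format (required), output_format (required)
Total:
3


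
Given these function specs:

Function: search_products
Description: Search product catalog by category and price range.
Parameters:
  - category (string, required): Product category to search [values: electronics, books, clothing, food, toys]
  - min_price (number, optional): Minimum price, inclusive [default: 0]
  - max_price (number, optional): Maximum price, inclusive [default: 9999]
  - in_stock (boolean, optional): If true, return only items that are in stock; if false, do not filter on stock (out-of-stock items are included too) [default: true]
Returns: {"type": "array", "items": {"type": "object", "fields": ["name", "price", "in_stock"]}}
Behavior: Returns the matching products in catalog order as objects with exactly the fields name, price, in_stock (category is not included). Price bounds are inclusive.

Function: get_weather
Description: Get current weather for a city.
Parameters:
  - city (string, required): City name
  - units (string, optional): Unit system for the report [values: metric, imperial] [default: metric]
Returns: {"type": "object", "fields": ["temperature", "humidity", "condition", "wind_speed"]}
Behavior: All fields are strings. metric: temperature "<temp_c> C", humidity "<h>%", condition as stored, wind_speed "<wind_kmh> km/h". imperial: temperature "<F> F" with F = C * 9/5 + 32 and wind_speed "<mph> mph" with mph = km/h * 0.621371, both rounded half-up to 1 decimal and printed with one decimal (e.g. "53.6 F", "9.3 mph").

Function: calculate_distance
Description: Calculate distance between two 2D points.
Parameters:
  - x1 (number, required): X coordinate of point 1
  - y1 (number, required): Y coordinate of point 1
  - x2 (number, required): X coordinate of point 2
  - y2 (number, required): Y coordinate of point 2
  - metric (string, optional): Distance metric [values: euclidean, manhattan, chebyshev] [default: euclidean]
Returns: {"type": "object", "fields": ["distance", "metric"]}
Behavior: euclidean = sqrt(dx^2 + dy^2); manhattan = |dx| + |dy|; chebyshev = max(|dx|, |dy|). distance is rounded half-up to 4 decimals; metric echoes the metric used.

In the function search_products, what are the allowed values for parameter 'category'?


The search_products spec declares:
  - category (string, required): Product category to search [values: electronics, books, clothing, food, toys]
Allowed values:
electronics, books, clothing, food, toys


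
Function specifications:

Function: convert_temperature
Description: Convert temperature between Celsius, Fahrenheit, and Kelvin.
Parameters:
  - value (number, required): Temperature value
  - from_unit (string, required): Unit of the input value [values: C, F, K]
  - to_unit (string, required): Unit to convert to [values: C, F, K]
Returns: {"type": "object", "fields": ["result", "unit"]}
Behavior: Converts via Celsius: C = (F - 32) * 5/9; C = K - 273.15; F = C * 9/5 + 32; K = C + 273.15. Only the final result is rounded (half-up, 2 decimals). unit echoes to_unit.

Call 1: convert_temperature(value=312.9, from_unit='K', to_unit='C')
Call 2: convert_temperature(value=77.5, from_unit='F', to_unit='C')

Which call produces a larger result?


Call 1:
  To C: 312.9 - 273.15 = 39.75
  Target is C: 39.75
  Round to 2 decimals: 39.75
  -> 39.75 C
Call 2:
  To C: (77.5 - 32) * 5/9 = 25.277778
  Target is C: 25.277778
  Round to 2 decimals: 25.28
  -> 25.28 C
Call 1 (39.75 C)


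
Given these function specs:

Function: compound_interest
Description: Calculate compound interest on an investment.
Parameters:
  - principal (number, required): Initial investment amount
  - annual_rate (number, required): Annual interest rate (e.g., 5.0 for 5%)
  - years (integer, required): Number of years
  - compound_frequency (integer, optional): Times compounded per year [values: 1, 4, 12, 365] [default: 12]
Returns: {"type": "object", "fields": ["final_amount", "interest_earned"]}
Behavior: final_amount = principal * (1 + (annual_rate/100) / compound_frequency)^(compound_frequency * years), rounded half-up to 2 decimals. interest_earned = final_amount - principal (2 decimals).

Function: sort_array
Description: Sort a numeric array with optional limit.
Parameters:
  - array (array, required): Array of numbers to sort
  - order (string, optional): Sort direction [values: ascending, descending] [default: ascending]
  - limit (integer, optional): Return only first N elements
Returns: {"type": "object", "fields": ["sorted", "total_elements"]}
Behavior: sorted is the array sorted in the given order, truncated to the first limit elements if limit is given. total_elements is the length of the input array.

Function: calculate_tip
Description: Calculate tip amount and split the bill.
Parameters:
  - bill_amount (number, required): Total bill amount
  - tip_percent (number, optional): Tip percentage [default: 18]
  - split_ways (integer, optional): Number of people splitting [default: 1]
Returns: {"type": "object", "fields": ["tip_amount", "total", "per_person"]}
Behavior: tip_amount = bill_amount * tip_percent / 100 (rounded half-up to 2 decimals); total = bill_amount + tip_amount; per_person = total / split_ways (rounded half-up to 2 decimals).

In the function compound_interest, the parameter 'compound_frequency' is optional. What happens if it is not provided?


The compound_interest spec declares:
  - compound_frequency (integer, optional): Times compounded per year [values: 1, 4, 12, 365] [default: 12]
It defaults to 12


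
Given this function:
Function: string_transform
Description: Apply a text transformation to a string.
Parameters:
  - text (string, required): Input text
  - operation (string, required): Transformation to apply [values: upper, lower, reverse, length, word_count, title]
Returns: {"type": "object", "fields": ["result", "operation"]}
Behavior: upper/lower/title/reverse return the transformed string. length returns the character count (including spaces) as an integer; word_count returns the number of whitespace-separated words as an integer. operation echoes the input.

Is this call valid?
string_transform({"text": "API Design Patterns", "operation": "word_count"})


Checking all required parameters present and types match... All valid.
Valid


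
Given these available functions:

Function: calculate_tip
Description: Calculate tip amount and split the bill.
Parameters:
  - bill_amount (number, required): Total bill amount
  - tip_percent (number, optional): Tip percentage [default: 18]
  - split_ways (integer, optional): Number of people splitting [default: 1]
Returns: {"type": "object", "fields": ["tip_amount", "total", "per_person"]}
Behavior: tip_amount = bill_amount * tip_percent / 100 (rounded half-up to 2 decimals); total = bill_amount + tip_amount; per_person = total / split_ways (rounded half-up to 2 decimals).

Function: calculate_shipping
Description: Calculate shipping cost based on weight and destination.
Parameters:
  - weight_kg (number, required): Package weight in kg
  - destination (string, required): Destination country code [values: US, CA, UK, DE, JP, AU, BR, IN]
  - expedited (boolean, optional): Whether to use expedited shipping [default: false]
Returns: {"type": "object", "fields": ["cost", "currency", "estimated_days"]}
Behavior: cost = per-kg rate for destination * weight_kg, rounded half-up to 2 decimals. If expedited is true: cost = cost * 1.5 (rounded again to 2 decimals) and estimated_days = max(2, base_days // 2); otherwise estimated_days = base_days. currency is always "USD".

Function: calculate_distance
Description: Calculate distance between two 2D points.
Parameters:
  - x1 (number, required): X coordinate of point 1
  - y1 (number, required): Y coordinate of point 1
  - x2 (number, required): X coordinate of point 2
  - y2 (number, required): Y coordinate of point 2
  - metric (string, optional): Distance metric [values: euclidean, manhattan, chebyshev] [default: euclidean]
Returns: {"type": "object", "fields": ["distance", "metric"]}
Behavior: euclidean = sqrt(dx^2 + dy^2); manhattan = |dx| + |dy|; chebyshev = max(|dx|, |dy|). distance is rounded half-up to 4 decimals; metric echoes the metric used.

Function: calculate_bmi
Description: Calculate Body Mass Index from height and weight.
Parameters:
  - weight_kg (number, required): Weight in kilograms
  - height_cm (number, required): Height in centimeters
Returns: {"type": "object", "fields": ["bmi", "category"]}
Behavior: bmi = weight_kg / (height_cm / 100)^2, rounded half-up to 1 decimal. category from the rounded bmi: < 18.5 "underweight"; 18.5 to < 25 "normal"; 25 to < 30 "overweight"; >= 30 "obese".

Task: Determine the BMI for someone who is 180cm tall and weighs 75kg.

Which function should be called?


The task needs a function whose description is: Calculate Body Mass Index from height and weight.
calculate_bmi
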